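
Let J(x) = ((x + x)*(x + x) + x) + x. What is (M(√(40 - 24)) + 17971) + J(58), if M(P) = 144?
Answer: 31687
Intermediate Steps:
J(x) = 2*x + 4*x² (J(x) = ((2*x)*(2*x) + x) + x = (4*x² + x) + x = (x + 4*x²) + x = 2*x + 4*x²)
(M(√(40 - 24)) + 17971) + J(58) = (144 + 17971) + 2*58*(1 + 2*58) = 18115 + 2*58*(1 + 116) = 18115 + 2*58*117 = 18115 + 13572 = 31687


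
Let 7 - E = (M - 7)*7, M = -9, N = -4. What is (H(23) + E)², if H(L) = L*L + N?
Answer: 414736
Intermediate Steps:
E = 119 (E = 7 - (-9 - 7)*7 = 7 - (-16)*7 = 7 - 1*(-112) = 7 + 112 = 119)
H(L) = -4 + L² (H(L) = L*L - 4 = L² - 4 = -4 + L²)
(H(23) + E)² = ((-4 + 23²) + 119)² = ((-4 + 529) + 119)² = (525 + 119)² = 644² = 414736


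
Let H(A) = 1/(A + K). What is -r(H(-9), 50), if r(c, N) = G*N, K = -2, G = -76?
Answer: 3800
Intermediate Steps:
H(A) = 1/(-2 + A) (H(A) = 1/(A - 2) = 1/(-2 + A))
r(c, N) = -76*N
-r(H(-9), 50) = -(-76)*50 = -1*(-3800) = 3800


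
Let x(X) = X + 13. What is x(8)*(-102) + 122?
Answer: -2020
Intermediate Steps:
x(X) = 13 + X
x(8)*(-102) + 122 = (13 + 8)*(-102) + 122 = 21*(-102) + 122 = -2142 + 122 = -2020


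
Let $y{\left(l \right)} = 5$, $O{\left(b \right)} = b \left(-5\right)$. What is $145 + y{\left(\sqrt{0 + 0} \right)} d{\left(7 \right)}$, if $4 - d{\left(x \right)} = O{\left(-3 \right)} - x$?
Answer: $125$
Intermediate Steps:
$O{\left(b \right)} = - 5 b$
$d{\left(x \right)} = -11 + x$ ($d{\left(x \right)} = 4 - \left(\left(-5\right) \left(-3\right) - x\right) = 4 - \left(15 - x\right) = 4 + \left(-15 + x\right) = -11 + x$)
$145 + y{\left(\sqrt{0 + 0} \right)} d{\left(7 \right)} = 145 + 5 \left(-11 + 7\right) = 145 + 5 \left(-4\right) = 145 - 20 = 125$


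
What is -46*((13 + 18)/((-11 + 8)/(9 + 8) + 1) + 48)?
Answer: -27577/7 ≈ -3939.6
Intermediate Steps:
-46*((13 + 18)/((-11 + 8)/(9 + 8) + 1) + 48) = -46*(31/(-3/17 + 1) + 48) = -46*(31/(14/17) + 48) = -46*(31*(17/14) + 48) = -46*(527/14 + 48) = -46*1199/14 = -27577/7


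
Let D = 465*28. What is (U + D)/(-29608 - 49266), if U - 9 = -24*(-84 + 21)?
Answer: -14541/78874 ≈ -0.18436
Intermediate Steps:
U = 1521 (U = 9 - 24*(-84 + 21) = 9 - 24*(-63) = 9 + 1512 = 1521)
D = 13020
(U + D)/(-29608 - 49266) = (1521 + 13020)/(-29608 - 49266) = 14541/(-78874) = 14541*(-1/78874) = -14541/78874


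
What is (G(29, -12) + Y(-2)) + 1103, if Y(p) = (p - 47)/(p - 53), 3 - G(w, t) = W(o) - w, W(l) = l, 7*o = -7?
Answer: 62529/55 ≈ 1136.9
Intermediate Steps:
o = -1 (o = (⅐)*(-7) = -1)
G(w, t) = 4 + w (G(w, t) = 3 - (-1 - w) = 3 + (1 + w) = 4 + w)
Y(p) = (-47 + p)/(-53 + p)
(G(29, -12) + Y(-2)) + 1103 = ((4 + 29) + (-47 - 2)/(-53 - 2)) + 1103 = (33 - 49/(-55)) + 1103 = (33 - 1/55*(-49)) + 1103 = (33 + 49/55) + 1103 = 1864/55 + 1103 = 62529/55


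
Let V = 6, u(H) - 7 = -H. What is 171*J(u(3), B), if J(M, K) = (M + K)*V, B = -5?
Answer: -1026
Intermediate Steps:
u(H) = 7 - H
J(M, K) = 6*K + 6*M (J(M, K) = (M + K)*6 = (K + M)*6 = 6*K + 6*M)
171*J(u(3), B) = 171*(6*(-5) + 6*(7 - 1*3)) = 171*(-30 + 6*(7 - 3)) = 171*(-30 + 6*4) = 171*(-30 + 24) = 171*(-6) = -1026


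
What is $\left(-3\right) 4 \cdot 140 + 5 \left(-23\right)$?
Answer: $-1795$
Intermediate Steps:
$\left(-3\right) 4 \cdot 140 + 5 \left(-23\right) = \left(-12\right) 140 - 115 = -1680 - 115 = -1795$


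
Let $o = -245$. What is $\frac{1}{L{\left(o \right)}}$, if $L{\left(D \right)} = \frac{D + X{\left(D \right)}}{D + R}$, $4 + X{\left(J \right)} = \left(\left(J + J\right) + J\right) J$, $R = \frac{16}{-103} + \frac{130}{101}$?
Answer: $- \frac{149233}{110042934} \approx -0.0013561$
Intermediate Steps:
$R = \frac{11774}{10403}$ ($R = 16 \left(- \frac{1}{103}\right) + 130 \cdot \frac{1}{101} = - \frac{16}{103} + \frac{130}{101} = \frac{11774}{10403} \approx 1.1318$)
$X{\left(J \right)} = -4 + 3 J^{2}$ ($X{\left(J \right)} = -4 + \left(\left(J + J\right) + J\right) J = -4 + \left(2 J + J\right) J = -4 + 3 J J = -4 + 3 J^{2}$)
$L{\left(D \right)} = \frac{-4 + D + 3 D^{2}}{\frac{11774}{10403} + D}$ ($L{\left(D \right)} = \frac{D + \left(-4 + 3 D^{2}\right)}{D + \frac{11774}{10403}} = \frac{-4 + D + 3 D^{2}}{\frac{11774}{10403} + D}$)
$\frac{1}{L{\left(o \right)}} = \frac{1}{10403 \frac{1}{11774 + 10403 \left(-245\right)} \left(-4 - 245 + 3 \left(-245\right)^{2}\right)} = \frac{1}{10403 \frac{1}{11774 - 2548735} \left(-4 - 245 + 3 \cdot 60025\right)} = \frac{1}{10403 \frac{1}{-2536961} \left(-4 - 245 + 180075\right)} = \frac{1}{10403 \left(- \frac{1}{2536961}\right) 179826} = \frac{1}{- \frac{110042934}{149233}} = - \frac{149233}{110042934}$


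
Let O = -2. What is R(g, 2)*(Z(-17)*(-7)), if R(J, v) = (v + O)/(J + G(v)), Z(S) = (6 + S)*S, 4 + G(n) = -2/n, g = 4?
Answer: 0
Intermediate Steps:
G(n) = -4 - 2/n
Z(S) = S*(6 + S)
R(J, v) = (-2 + v)/(-4 + J - 2/v) (R(J, v) = (v - 2)/(J + (-4 - 2/v)) = (-2 + v)/(-4 + J - 2/v))
R(g, 2)*(Z(-17)*(-7)) = (-1*2*(-2 + 2)/(2 - 1*2*(-4 + 4)))*(-17*(6 - 17)*(-7)) = (-1*2*0/(2 - 1*2*0))*(-17*(-11)*(-7)) = (-1*2*0/(2 + 0))*(187*(-7)) = -1*2*0/2*(-1309) = -1*2*½*0*(-1309) = 0*(-1309) = 0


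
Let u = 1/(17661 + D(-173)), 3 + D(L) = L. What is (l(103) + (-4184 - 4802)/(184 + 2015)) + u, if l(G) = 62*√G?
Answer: -157118011/38449515 + 62*√103 ≈ 625.14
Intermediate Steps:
D(L) = -3 + L
u = 1/17485 (u = 1/(17661 + (-3 - 173)) = 1/(17661 - 176) = 1/17485 ≈ 5.7192e-5)
(l(103) + (-4184 - 4802)/(184 + 2015)) + u = (62*√103 + (-4184 - 4802)/(184 + 2015)) + 1/17485 = (62*√103 - 8986/2199) + 1/17485 = (-8986/2199 + 62*√103) + 1/17485 = -157118011/38449515 + 62*√103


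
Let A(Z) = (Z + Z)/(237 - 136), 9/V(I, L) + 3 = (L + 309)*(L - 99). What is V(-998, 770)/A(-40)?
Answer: -909/57920480 ≈ -1.5694e-5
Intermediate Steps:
V(I, L) = 9/(-3 + (-99 + L)*(309 + L)) (V(I, L) = 9/(-3 + (L + 309)*(L - 99)) = 9/(-3 + (309 + L)*(-99 + L)) = 9/(-3 + (-99 + L)*(309 + L)))
A(Z) = 2*Z/101 (A(Z) = (2*Z)/101 = (2*Z)*(1/101) = 2*Z/101)
V(-998, 770)/A(-40) = (9/(-30594 + 770² + 210*770))/(((2/101)*(-40))) = (9/(-30594 + 592900 + 161700))/(-80/101) = (9/724006)*(-101/80) = -909/57920480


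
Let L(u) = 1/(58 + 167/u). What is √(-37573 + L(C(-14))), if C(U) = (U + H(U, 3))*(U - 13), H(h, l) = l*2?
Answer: I*√6055375596205/12695 ≈ 193.84*I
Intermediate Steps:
H(h, l) = 2*l
C(U) = (-13 + U)*(6 + U) (C(U) = (U + 2*3)*(U - 13) = (U + 6)*(-13 + U) = (6 + U)*(-13 + U) = (-13 + U)*(6 + U))
√(-37573 + L(C(-14))) = √(-37573 + (-78 + (-14)² - 7*(-14))/(167 + 58*(-78 + (-14)² - 7*(-14)))) = √(-37573 + (-78 + 196 + 98)/(167 + 58*(-78 + 196 + 98))) = √(-37573 + 216/(167 + 58*216)) = √(-37573 + 216/(167 + 12528)) = √(-37573 + 216/12695) = √(-476989019/12695) = I*√6055375596205/12695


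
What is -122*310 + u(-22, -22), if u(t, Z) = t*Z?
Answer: -37336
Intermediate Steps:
u(t, Z) = Z*t
-122*310 + u(-22, -22) = -122*310 - 22*(-22) = -37820 + 484 = -37336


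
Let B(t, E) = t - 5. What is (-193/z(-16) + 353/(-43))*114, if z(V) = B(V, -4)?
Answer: 33668/301 ≈ 111.85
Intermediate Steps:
B(t, E) = -5 + t
z(V) = -5 + V
(-193/z(-16) + 353/(-43))*114 = (-193/(-5 - 16) + 353/(-43))*114 = (-193/(-21) + 353*(-1/43))*114 = (-193*(-1/21) - 353/43)*114 = (193/21 - 353/43)*114 = (886/903)*114 = 33668/301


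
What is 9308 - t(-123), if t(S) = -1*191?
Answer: 9499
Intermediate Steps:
t(S) = -191
9308 - t(-123) = 9308 - 1*(-191) = 9308 + 191 = 9499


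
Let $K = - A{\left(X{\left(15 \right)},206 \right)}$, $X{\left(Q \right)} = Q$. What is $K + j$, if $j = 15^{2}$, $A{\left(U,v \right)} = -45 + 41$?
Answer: $229$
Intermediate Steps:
$A{\left(U,v \right)} = -4$
$K = 4$ ($K = \left(-1\right) \left(-4\right) = 4$)
$j = 225$
$K + j = 4 + 225 = 229$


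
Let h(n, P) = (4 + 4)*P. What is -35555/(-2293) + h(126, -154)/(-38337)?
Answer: 1365897011/87906741 ≈ 15.538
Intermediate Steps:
h(n, P) = 8*P
-35555/(-2293) + h(126, -154)/(-38337) = -35555/(-2293) + (8*(-154))/(-38337) = -35555*(-1/2293) - 1232*(-1/38337) = 35555/2293 + 1232/38337 = 1365897011/87906741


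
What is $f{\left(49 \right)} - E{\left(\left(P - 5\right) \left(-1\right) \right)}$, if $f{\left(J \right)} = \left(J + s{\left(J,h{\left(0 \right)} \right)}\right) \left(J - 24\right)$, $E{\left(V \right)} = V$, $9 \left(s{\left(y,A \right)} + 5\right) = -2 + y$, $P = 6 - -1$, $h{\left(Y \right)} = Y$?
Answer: $\frac{11093}{9} \approx 1232.6$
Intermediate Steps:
$P = 7$ ($P = 6 + 1 = 7$)
$s{\left(y,A \right)} = - \frac{47}{9} + \frac{y}{9}$ ($s{\left(y,A \right)} = -5 + \frac{-2 + y}{9} = -5 + \left(- \frac{2}{9} + \frac{y}{9}\right) = - \frac{47}{9} + \frac{y}{9}$)
$f{\left(J \right)} = \left(-24 + J\right) \left(- \frac{47}{9} + \frac{10 J}{9}\right)$ ($f{\left(J \right)} = \left(J + \left(- \frac{47}{9} + \frac{J}{9}\right)\right) \left(J - 24\right) = \left(- \frac{47}{9} + \frac{10 J}{9}\right) \left(-24 + J\right) = \left(-24 + J\right) \left(- \frac{47}{9} + \frac{10 J}{9}\right)$)
$f{\left(49 \right)} - E{\left(\left(P - 5\right) \left(-1\right) \right)} = \left(\frac{376}{3} - \frac{14063}{9} + \frac{10 \cdot 49^{2}}{9}\right) - \left(7 - 5\right) \left(-1\right) = \left(\frac{376}{3} - \frac{14063}{9} + \frac{10}{9} \cdot 2401\right) - 2 \left(-1\right) = \left(\frac{376}{3} - \frac{14063}{9} + \frac{24010}{9}\right) - -2 = \frac{11075}{9} + 2 = \frac{11093}{9}$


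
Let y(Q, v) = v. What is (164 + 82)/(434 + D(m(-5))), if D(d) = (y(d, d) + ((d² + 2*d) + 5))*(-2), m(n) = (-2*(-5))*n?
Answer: -123/2138 ≈ -0.057530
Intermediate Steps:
m(n) = 10*n
D(d) = -10 - 6*d - 2*d² (D(d) = (d + ((d² + 2*d) + 5))*(-2) = (d + (5 + d² + 2*d))*(-2) = (5 + d² + 3*d)*(-2) = -10 - 6*d - 2*d²)
(164 + 82)/(434 + D(m(-5))) = (164 + 82)/(434 + (-10 - 60*(-5) - 2*(10*(-5))²)) = 246/(434 + (-10 - 6*(-50) - 2*(-50)²)) = 246/(434 + (-10 + 300 - 2*2500)) = 246/(434 + (-10 + 300 - 5000)) = 246/(434 - 4710) = 246/(-4276) = 246*(-1/4276) = -123/2138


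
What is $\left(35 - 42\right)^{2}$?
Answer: $49$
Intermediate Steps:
$\left(35 - 42\right)^{2} = \left(-7\right)^{2} = 49$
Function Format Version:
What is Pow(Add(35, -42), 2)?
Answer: 49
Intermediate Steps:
Pow(Add(35, -42), 2) = Pow(-7, 2) = 49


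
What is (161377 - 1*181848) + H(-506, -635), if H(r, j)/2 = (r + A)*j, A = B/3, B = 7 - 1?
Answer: 619609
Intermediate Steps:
B = 6
A = 2 (A = 6/3 = 6*(1/3) = 2)
H(r, j) = 2*j*(2 + r) (H(r, j) = 2*((r + 2)*j) = 2*((2 + r)*j) = 2*(j*(2 + r)) = 2*j*(2 + r))
(161377 - 1*181848) + H(-506, -635) = (161377 - 1*181848) + 2*(-635)*(2 - 506) = (161377 - 181848) + 2*(-635)*(-504) = -20471 + 640080 = 619609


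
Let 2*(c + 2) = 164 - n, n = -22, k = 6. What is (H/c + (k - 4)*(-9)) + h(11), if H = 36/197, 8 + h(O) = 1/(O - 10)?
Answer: -448139/17927 ≈ -24.998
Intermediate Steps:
h(O) = -8 + 1/(-10 + O) (h(O) = -8 + 1/(O - 10) = -8 + 1/(-10 + O))
H = 36/197 (H = 36*(1/197) = 36/197 ≈ 0.18274)
c = 91 (c = -2 + (164 - 1*(-22))/2 = -2 + (164 + 22)/2 = -2 + (½)*186 = -2 + 93 = 91)
(H/c + (k - 4)*(-9)) + h(11) = ((36/197)/91 + (6 - 4)*(-9)) + (81 - 8*11)/(-10 + 11) = ((36/197)*(1/91) + 2*(-9)) + (81 - 88)/1 = (36/17927 - 18) + 1*(-7) = -322650/17927 - 7 = -448139/17927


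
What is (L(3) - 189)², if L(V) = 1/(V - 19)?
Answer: 9150625/256 ≈ 35745.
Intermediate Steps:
L(V) = 1/(-19 + V)
(L(3) - 189)² = (1/(-19 + 3) - 189)² = (1/(-16) - 189)² = (-1/16 - 189)² = (-3025/16)² = 9150625/256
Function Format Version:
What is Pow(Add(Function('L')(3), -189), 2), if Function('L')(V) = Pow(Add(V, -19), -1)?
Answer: Rational(9150625, 256) ≈ 35745.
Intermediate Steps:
Function('L')(V) = Pow(Add(-19, V), -1)
Pow(Add(Function('L')(3), -189), 2) = Pow(Add(Pow(Add(-19, 3), -1), -189), 2) = Pow(Add(Pow(-16, -1), -189), 2) = Pow(Add(Rational(-1, 16), -189), 2) = Pow(Rational(-3025, 16), 2) = Rational(9150625, 256)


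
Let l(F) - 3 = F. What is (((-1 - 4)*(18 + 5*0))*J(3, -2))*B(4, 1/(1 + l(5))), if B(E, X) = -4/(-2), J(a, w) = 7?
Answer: -1260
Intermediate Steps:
l(F) = 3 + F
B(E, X) = 2 (B(E, X) = -4*(-½) = 2)
(((-1 - 4)*(18 + 5*0))*J(3, -2))*B(4, 1/(1 + l(5))) = (((-1 - 4)*(18 + 5*0))*7)*2 = (-5*(18 + 0)*7)*2 = (-5*18*7)*2 = -90*7*2 = -630*2 = -1260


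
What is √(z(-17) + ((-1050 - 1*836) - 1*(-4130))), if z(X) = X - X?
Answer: 2*√561 ≈ 47.371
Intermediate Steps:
z(X) = 0
√(z(-17) + ((-1050 - 1*836) - 1*(-4130))) = √(0 + ((-1050 - 1*836) - 1*(-4130))) = √(0 + ((-1050 - 836) + 4130)) = √(0 + (-1886 + 4130)) = √(0 + 2244) = √2244 = 2*√561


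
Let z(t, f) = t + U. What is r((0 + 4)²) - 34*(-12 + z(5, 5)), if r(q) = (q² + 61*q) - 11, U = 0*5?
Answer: 1459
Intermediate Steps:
U = 0
z(t, f) = t (z(t, f) = t + 0 = t)
r(q) = -11 + q² + 61*q
r((0 + 4)²) - 34*(-12 + z(5, 5)) = (-11 + ((0 + 4)²)² + 61*(0 + 4)²) - 34*(-12 + 5) = (-11 + (4²)² + 61*4²) - 34*(-7) = (-11 + 16² + 61*16) - 1*(-238) = (-11 + 256 + 976) + 238 = 1221 + 238 = 1459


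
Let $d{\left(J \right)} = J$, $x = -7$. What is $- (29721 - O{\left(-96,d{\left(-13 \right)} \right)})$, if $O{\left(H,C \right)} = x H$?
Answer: $-29049$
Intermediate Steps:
$O{\left(H,C \right)} = - 7 H$
$- (29721 - O{\left(-96,d{\left(-13 \right)} \right)}) = - (29721 - \left(-7\right) \left(-96\right)) = - (29721 - 672) = \left(-1\right) 29049 = -29049$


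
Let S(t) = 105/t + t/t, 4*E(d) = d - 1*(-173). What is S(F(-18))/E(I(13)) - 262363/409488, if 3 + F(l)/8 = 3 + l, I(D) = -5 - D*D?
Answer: -235325/136496 ≈ -1.7240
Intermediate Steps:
I(D) = -5 - D²
F(l) = 8*l (F(l) = -24 + 8*(3 + l) = -24 + (24 + 8*l) = 8*l)
E(d) = 173/4 + d/4 (E(d) = (d - 1*(-173))/4 = (d + 173)/4 = (173 + d)/4 = 173/4 + d/4)
S(t) = 1 + 105/t (S(t) = 105/t + 1 = 1 + 105/t)
S(F(-18))/E(I(13)) - 262363/409488 = ((105 + 8*(-18))/((8*(-18))))/(173/4 + (-5 - 1*13²)/4) - 262363/409488 = ((105 - 144)/(-144))/(173/4 + (-5 - 1*169)/4) - 262363*1/409488 = (-1/144*(-39))/(173/4 + (-5 - 169)/4) - 262363/409488 = 13/(48*(173/4 + (¼)*(-174))) - 262363/409488 = 13/(48*(173/4 - 87/2)) - 262363/409488 = 13/(48*(-¼)) - 262363/409488 = (13/48)*(-4) - 262363/409488 = -13/12 - 262363/409488 = -235325/136496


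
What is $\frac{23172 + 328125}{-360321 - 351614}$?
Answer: $- \frac{351297}{711935} \approx -0.49344$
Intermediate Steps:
$\frac{23172 + 328125}{-360321 - 351614} = \frac{351297}{-711935} = 351297 \left(- \frac{1}{711935}\right) = - \frac{351297}{711935}$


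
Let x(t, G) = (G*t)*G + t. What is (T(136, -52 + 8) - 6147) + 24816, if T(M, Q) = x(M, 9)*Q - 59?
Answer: -472078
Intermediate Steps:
x(t, G) = t + t*G² (x(t, G) = t*G² + t = t + t*G²)
T(M, Q) = -59 + 82*M*Q (T(M, Q) = (M*(1 + 9²))*Q - 59 = (M*(1 + 81))*Q - 59 = (M*82)*Q - 59 = (82*M)*Q - 59 = 82*M*Q - 59 = -59 + 82*M*Q)
(T(136, -52 + 8) - 6147) + 24816 = ((-59 + 82*136*(-52 + 8)) - 6147) + 24816 = ((-59 + 82*136*(-44)) - 6147) + 24816 = ((-59 - 490688) - 6147) + 24816 = (-490747 - 6147) + 24816 = -496894 + 24816 = -472078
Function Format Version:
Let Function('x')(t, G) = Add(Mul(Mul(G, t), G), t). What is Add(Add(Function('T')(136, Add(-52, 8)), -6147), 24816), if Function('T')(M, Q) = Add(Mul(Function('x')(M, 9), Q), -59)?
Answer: -472078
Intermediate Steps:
Function('x')(t, G) = Add(t, Mul(t, Pow(G, 2))) (Function('x')(t, G) = Add(Mul(t, Pow(G, 2)), t) = Add(t, Mul(t, Pow(G, 2))))
Function('T')(M, Q) = Add(-59, Mul(82, M, Q)) (Function('T')(M, Q) = Add(Mul(Mul(M, Add(1, Pow(9, 2))), Q), -59) = Add(Mul(Mul(M, Add(1, 81)), Q), -59) = Add(Mul(Mul(M, 82), Q), -59) = Add(Mul(Mul(82, M), Q), -59) = Add(Mul(82, M, Q), -59) = Add(-59, Mul(82, M, Q)))
Add(Add(Function('T')(136, Add(-52, 8)), -6147), 24816) = Add(Add(Add(-59, Mul(82, 136, Add(-52, 8))), -6147), 24816) = Add(Add(Add(-59, Mul(82, 136, -44)), -6147), 24816) = Add(Add(Add(-59, -490688), -6147), 24816) = Add(Add(-490747, -6147), 24816) = Add(-496894, 24816) = -472078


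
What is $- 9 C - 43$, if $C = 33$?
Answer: $-340$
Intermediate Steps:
$- 9 C - 43 = \left(-9\right) 33 - 43 = -297 - 43 = -340$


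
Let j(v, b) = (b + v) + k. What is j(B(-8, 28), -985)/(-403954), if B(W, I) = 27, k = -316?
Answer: 637/201977 ≈ 0.0031538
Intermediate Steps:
j(v, b) = -316 + b + v (j(v, b) = (b + v) - 316 = -316 + b + v)
j(B(-8, 28), -985)/(-403954) = (-316 - 985 + 27)/(-403954) = -1274*(-1/403954) = 637/201977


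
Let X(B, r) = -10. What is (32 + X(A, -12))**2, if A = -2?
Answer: 484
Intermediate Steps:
(32 + X(A, -12))**2 = (32 - 10)**2 = 22**2 = 484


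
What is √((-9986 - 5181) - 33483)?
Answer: 5*I*√1946 ≈ 220.57*I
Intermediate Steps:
√((-9986 - 5181) - 33483) = √(-15167 - 33483) = √(-48650) = 5*I*√1946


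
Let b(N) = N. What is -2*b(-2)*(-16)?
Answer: -64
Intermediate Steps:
-2*b(-2)*(-16) = -2*(-2)*(-16) = 4*(-16) = -64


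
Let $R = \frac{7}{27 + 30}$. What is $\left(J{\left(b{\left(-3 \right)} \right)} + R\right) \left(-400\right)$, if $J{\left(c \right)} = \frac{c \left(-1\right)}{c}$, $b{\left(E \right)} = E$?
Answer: $\frac{20000}{57} \approx 350.88$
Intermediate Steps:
$J{\left(c \right)} = -1$ ($J{\left(c \right)} = \frac{\left(-1\right) c}{c} = -1$)
$R = \frac{7}{57} \approx 0.12281$
$\left(J{\left(b{\left(-3 \right)} \right)} + R\right) \left(-400\right) = \left(-1 + \frac{7}{57}\right) \left(-400\right) = \left(- \frac{50}{57}\right) \left(-400\right) = \frac{20000}{57}$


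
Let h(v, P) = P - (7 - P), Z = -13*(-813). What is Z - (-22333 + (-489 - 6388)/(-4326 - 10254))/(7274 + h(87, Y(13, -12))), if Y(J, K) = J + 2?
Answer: 1124764266203/106390260 ≈ 10572.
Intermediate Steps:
Z = 10569
Y(J, K) = 2 + J
h(v, P) = -7 + 2*P (h(v, P) = P + (-7 + P) = -7 + 2*P)
Z - (-22333 + (-489 - 6388)/(-4326 - 10254))/(7274 + h(87, Y(13, -12))) = 10569 - (-22333 + (-489 - 6388)/(-4326 - 10254))/(7274 + (-7 + 2*(2 + 13))) = 10569 - (-22333 - 6877/(-14580))/(7274 + (-7 + 2*15)) = 10569 - (-22333 - 6877*(-1/14580))/(7274 + (-7 + 30)) = 10569 - (-22333 + 6877/14580)/(7274 + 23) = 10569 - (-325608263)/(14580*7297) = 10569 - 1*(-325608263/106390260) = 10569 + 325608263/106390260 = 1124764266203/106390260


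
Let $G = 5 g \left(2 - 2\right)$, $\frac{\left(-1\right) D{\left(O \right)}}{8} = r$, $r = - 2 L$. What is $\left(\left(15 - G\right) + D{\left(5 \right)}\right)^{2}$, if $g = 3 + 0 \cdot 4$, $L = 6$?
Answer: $12321$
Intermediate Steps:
$g = 3$ ($g = 3 + 0 = 3$)
$r = -12$ ($r = \left(-2\right) 6 = -12$)
$D{\left(O \right)} = 96$ ($D{\left(O \right)} = \left(-8\right) \left(-12\right) = 96$)
$G = 0$ ($G = 5 \cdot 3 \left(2 - 2\right) = 15 \cdot 0 = 0$)
$\left(\left(15 - G\right) + D{\left(5 \right)}\right)^{2} = \left(\left(15 - 0\right) + 96\right)^{2} = \left(\left(15 + 0\right) + 96\right)^{2} = \left(15 + 96\right)^{2} = 111^{2} = 12321$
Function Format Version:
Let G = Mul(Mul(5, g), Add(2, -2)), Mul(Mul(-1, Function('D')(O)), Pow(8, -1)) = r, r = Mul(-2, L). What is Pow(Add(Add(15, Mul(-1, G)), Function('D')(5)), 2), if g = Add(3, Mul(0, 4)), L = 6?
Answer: 12321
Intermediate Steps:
g = 3 (g = Add(3, 0) = 3)
r = -12 (r = Mul(-2, 6) = -12)
Function('D')(O) = 96 (Function('D')(O) = Mul(-8, -12) = 96)
G = 0 (G = Mul(Mul(5, 3), Add(2, -2)) = Mul(15, 0) = 0)
Pow(Add(Add(15, Mul(-1, G)), Function('D')(5)), 2) = Pow(Add(Add(15, Mul(-1, 0)), 96), 2) = Pow(Add(Add(15, 0), 96), 2) = Pow(Add(15, 96), 2) = Pow(111, 2) = 12321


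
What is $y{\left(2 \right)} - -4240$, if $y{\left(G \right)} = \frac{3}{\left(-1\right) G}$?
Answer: $\frac{8477}{2} \approx 4238.5$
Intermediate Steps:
$y{\left(G \right)} = - \frac{3}{G}$ ($y{\left(G \right)} = 3 \left(- \frac{1}{G}\right) = - \frac{3}{G}$)
$y{\left(2 \right)} - -4240 = - \frac{3}{2} - -4240 = \left(-3\right) \frac{1}{2} + 4240 = - \frac{3}{2} + 4240 = \frac{8477}{2}$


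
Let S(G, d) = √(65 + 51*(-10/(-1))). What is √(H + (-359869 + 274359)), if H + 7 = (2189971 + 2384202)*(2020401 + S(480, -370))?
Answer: √(9241663617856 + 22870865*√23) ≈ 3.0400e+6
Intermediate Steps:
S(G, d) = 5*√23 (S(G, d) = √(65 + 51*(-10*(-1))) = √(65 + 51*10) = √(65 + 510) = √575 = 5*√23)
H = 9241663703366 + 22870865*√23 (H = -7 + (2189971 + 2384202)*(2020401 + 5*√23) = -7 + 4574173*(2020401 + 5*√23) = -7 + (9241663703373 + 22870865*√23) = 9241663703366 + 22870865*√23 ≈ 9.2418e+12)
√(H + (-359869 + 274359)) = √((9241663703366 + 22870865*√23) + (-359869 + 274359)) = √((9241663703366 + 22870865*√23) - 85510) = √(9241663617856 + 22870865*√23)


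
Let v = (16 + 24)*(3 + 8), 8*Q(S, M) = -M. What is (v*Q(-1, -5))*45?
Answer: 12375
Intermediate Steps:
Q(S, M) = -M/8 (Q(S, M) = (-M)/8 = -M/8)
v = 440 (v = 40*11 = 440)
(v*Q(-1, -5))*45 = (440*(-⅛*(-5)))*45 = (440*(5/8))*45 = 275*45 = 12375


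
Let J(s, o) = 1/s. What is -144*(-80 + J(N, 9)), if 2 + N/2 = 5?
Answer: 11496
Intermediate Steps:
N = 6 (N = -4 + 2*5 = -4 + 10 = 6)
-144*(-80 + J(N, 9)) = -144*(-80 + 1/6) = -144*(-80 + ⅙) = -144*(-479/6) = 11496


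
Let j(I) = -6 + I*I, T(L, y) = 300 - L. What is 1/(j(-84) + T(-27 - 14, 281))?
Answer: 1/7391 ≈ 0.00013530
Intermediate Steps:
j(I) = -6 + I²
1/(j(-84) + T(-27 - 14, 281)) = 1/((-6 + (-84)²) + (300 - (-27 - 14))) = 1/((-6 + 7056) + (300 - 1*(-41))) = 1/(7050 + (300 + 41)) = 1/(7050 + 341) = 1/7391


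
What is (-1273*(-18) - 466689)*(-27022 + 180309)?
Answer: -68024938425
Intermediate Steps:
(-1273*(-18) - 466689)*(-27022 + 180309) = (22914 - 466689)*153287 = -443775*153287 = -68024938425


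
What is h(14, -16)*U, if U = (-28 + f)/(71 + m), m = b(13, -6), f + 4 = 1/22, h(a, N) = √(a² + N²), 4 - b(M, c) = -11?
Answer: -703*√113/946 ≈ -7.8996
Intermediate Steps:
b(M, c) = 15 (b(M, c) = 4 - 1*(-11) = 4 + 11 = 15)
h(a, N) = √(N² + a²)
f = -87/22 (f = -4 + 1/22 = -87/22 ≈ -3.9545)
m = 15
U = -703/1892 (U = (-28 - 87/22)/(71 + 15) = -703/22/86 = -703/22*1/86 = -703/1892 ≈ -0.37156)
h(14, -16)*U = √((-16)² + 14²)*(-703/1892) = √(256 + 196)*(-703/1892) = √452*(-703/1892) = (2*√113)*(-703/1892) = -703*√113/946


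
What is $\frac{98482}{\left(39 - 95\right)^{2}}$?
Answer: $\frac{49241}{1568} \approx 31.404$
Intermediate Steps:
$\frac{98482}{\left(39 - 95\right)^{2}} = \frac{98482}{\left(-56\right)^{2}} = \frac{98482}{3136} = 98482 \cdot \frac{1}{3136} = \frac{49241}{1568}$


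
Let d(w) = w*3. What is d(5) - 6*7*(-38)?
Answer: 1611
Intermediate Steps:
d(w) = 3*w
d(5) - 6*7*(-38) = 3*5 - 6*7*(-38) = 15 - 42*(-38) = 15 + 1596 = 1611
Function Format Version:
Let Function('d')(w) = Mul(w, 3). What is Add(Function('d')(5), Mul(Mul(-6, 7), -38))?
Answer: 1611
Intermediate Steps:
Function('d')(w) = Mul(3, w)
Add(Function('d')(5), Mul(Mul(-6, 7), -38)) = Add(Mul(3, 5), Mul(Mul(-6, 7), -38)) = Add(15, Mul(-42, -38)) = Add(15, 1596) = 1611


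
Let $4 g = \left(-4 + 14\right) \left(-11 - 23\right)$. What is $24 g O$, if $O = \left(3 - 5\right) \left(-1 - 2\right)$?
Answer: $-12240$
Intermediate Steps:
$g = -85$ ($g = \frac{\left(-4 + 14\right) \left(-11 - 23\right)}{4} = \frac{10 \left(-34\right)}{4} = \frac{1}{4} \left(-340\right) = -85$)
$O = 6$ ($O = \left(3 - 5\right) \left(-3\right) = \left(-2\right) \left(-3\right) = 6$)
$24 g O = 24 \left(-85\right) 6 = \left(-2040\right) 6 = -12240$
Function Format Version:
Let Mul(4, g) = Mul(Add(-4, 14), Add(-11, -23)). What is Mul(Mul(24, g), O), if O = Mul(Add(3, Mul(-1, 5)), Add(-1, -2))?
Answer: -12240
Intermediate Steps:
g = -85 (g = Mul(Rational(1, 4), Mul(Add(-4, 14), Add(-11, -23))) = Mul(Rational(1, 4), Mul(10, -34)) = Mul(Rational(1, 4), -340) = -85)
O = 6 (O = Mul(Add(3, -5), -3) = Mul(-2, -3) = 6)
Mul(Mul(24, g), O) = Mul(Mul(24, -85), 6) = Mul(-2040, 6) = -12240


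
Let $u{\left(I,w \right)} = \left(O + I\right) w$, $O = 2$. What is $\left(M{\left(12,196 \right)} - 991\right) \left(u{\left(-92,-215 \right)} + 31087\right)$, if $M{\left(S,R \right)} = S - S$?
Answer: $-49983067$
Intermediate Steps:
$u{\left(I,w \right)} = w \left(2 + I\right)$ ($u{\left(I,w \right)} = \left(2 + I\right) w = w \left(2 + I\right)$)
$M{\left(S,R \right)} = 0$
$\left(M{\left(12,196 \right)} - 991\right) \left(u{\left(-92,-215 \right)} + 31087\right) = \left(0 - 991\right) \left(- 215 \left(2 - 92\right) + 31087\right) = - 991 \left(\left(-215\right) \left(-90\right) + 31087\right) = - 991 \left(19350 + 31087\right) = \left(-991\right) 50437 = -49983067$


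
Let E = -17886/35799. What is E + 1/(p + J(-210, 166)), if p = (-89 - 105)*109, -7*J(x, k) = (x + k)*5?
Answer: -881279055/1763721266 ≈ -0.49967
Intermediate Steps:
J(x, k) = -5*k/7 - 5*x/7 (J(x, k) = -(x + k)*5/7 = -(k + x)*5/7 = -(5*k + 5*x)/7 = -5*k/7 - 5*x/7)
p = -21146 (p = -194*109 = -21146)
E = -5962/11933 (E = -17886*1/35799 = -5962/11933 ≈ -0.49962)
E + 1/(p + J(-210, 166)) = -5962/11933 + 1/(-21146 + (-5/7*166 - 5/7*(-210))) = -5962/11933 + 1/(-21146 + (-830/7 + 150)) = -5962/11933 + 1/(-21146 + 220/7) = -5962/11933 + 1/(-147802/7) = -5962/11933 - 7/147802 = -881279055/1763721266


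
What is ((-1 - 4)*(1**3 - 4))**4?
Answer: 50625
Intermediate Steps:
((-1 - 4)*(1**3 - 4))**4 = (-5*(1 - 4))**4 = (-5*(-3))**4 = 15**4 = 50625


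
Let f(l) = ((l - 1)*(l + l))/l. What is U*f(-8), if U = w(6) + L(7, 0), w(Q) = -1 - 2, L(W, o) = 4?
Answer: -18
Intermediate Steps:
w(Q) = -3
U = 1 (U = -3 + 4 = 1)
f(l) = -2 + 2*l (f(l) = ((-1 + l)*(2*l))/l = (2*l*(-1 + l))/l = -2 + 2*l)
U*f(-8) = 1*(-2 + 2*(-8)) = 1*(-2 - 16) = 1*(-18) = -18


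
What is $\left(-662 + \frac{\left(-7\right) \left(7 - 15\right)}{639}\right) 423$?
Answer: $- \frac{19879214}{71} \approx -2.7999 \cdot 10^{5}$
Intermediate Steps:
$\left(-662 + \frac{\left(-7\right) \left(7 - 15\right)}{639}\right) 423 = \left(-662 + \left(-7\right) \left(-8\right) \frac{1}{639}\right) 423 = \left(-662 + 56 \cdot \frac{1}{639}\right) 423 = \left(-662 + \frac{56}{639}\right) 423 = \left(- \frac{422962}{639}\right) 423 = - \frac{19879214}{71}$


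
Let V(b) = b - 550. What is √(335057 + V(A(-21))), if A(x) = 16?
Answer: 7*√6827 ≈ 578.38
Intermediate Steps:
V(b) = -550 + b
√(335057 + V(A(-21))) = √(335057 + (-550 + 16)) = √(335057 - 534) = √334523 = 7*√6827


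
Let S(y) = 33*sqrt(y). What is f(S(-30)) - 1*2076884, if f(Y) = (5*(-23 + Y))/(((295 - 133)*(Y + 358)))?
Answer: 11*(-1009365609*sqrt(30) + 10950087689*I)/(162*(-358*I + 33*sqrt(30))) ≈ -2.0769e+6 + 0.013184*I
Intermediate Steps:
f(Y) = (-115 + 5*Y)/(57996 + 162*Y) (f(Y) = (-115 + 5*Y)/((162*(358 + Y))) = (-115 + 5*Y)/(57996 + 162*Y))
f(S(-30)) - 1*2076884 = 5*(-23 + 33*sqrt(-30))/(162*(358 + 33*sqrt(-30))) - 1*2076884 = 5*(-23 + 33*(I*sqrt(30)))/(162*(358 + 33*(I*sqrt(30)))) - 2076884 = 5*(-23 + 33*I*sqrt(30))/(162*(358 + 33*I*sqrt(30))) - 2076884 = -2076884 + 5*(-23 + 33*I*sqrt(30))/(162*(358 + 33*I*sqrt(30)))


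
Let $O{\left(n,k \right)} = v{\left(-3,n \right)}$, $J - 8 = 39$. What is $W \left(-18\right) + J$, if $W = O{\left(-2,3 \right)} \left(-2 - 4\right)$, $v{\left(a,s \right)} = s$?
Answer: $-169$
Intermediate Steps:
$J = 47$ ($J = 8 + 39 = 47$)
$O{\left(n,k \right)} = n$
$W = 12$ ($W = - 2 \left(-2 - 4\right) = \left(-2\right) \left(-6\right) = 12$)
$W \left(-18\right) + J = 12 \left(-18\right) + 47 = -216 + 47 = -169$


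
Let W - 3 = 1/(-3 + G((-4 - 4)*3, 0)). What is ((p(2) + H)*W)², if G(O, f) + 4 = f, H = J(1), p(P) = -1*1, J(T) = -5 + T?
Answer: 10000/49 ≈ 204.08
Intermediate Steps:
p(P) = -1
H = -4 (H = -5 + 1 = -4)
G(O, f) = -4 + f
W = 20/7 (W = 3 + 1/(-3 + (-4 + 0)) = 3 + 1/(-3 - 4) = 3 + 1/(-7) = 3 - ⅐ = 20/7 ≈ 2.8571)
((p(2) + H)*W)² = ((-1 - 4)*(20/7))² = (-5*20/7)² = (-100/7)² = 10000/49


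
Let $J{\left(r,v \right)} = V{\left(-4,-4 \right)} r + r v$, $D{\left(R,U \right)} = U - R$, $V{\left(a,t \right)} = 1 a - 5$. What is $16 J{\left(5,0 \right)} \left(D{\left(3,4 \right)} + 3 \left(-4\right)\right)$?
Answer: $7920$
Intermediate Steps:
$V{\left(a,t \right)} = -5 + a$ ($V{\left(a,t \right)} = a - 5 = -5 + a$)
$J{\left(r,v \right)} = - 9 r + r v$ ($J{\left(r,v \right)} = \left(-5 - 4\right) r + r v = - 9 r + r v$)
$16 J{\left(5,0 \right)} \left(D{\left(3,4 \right)} + 3 \left(-4\right)\right) = 16 \cdot 5 \left(-9 + 0\right) \left(\left(4 - 3\right) + 3 \left(-4\right)\right) = 16 \cdot 5 \left(-9\right) \left(\left(4 - 3\right) - 12\right) = 16 \left(-45\right) \left(1 - 12\right) = \left(-720\right) \left(-11\right) = 7920$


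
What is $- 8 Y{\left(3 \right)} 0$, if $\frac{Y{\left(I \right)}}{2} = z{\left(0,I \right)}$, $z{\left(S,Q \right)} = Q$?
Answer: $0$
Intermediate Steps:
$Y{\left(I \right)} = 2 I$
$- 8 Y{\left(3 \right)} 0 = - 8 \cdot 2 \cdot 3 \cdot 0 = \left(-8\right) 6 \cdot 0 = \left(-48\right) 0 = 0$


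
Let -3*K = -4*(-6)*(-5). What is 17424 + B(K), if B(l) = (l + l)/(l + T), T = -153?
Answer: 1968832/113 ≈ 17423.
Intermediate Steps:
K = 40 (K = -(-4*(-6))*(-5)/3 = -8*(-5) = -1/3*(-120) = 40)
B(l) = 2*l/(-153 + l) (B(l) = (l + l)/(l - 153) = (2*l)/(-153 + l) = 2*l/(-153 + l))
17424 + B(K) = 17424 + 2*40/(-153 + 40) = 17424 + 2*40/(-113) = 17424 + 2*40*(-1/113) = 17424 - 80/113 = 1968832/113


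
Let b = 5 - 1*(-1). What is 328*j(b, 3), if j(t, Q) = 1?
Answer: 328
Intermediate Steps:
b = 6 (b = 5 + 1 = 6)
328*j(b, 3) = 328*1 = 328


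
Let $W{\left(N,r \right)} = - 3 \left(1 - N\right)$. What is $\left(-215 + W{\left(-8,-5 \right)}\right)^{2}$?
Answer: $58564$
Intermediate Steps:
$W{\left(N,r \right)} = -3 + 3 N$
$\left(-215 + W{\left(-8,-5 \right)}\right)^{2} = \left(-215 + \left(-3 + 3 \left(-8\right)\right)\right)^{2} = \left(-215 - 27\right)^{2} = \left(-242\right)^{2} = 58564$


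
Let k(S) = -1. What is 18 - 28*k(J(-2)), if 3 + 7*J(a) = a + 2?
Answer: 46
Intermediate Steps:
J(a) = -⅐ + a/7 (J(a) = -3/7 + (a + 2)/7 = -3/7 + (2 + a)/7 = -3/7 + (2/7 + a/7) = -⅐ + a/7)
18 - 28*k(J(-2)) = 18 - 28*(-1) = 18 + 28 = 46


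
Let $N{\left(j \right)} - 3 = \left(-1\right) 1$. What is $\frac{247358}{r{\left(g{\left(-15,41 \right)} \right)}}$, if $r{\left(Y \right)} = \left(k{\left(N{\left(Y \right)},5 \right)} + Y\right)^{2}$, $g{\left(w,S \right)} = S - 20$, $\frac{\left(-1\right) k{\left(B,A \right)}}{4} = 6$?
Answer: $\frac{247358}{9} \approx 27484.0$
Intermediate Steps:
$N{\left(j \right)} = 2$ ($N{\left(j \right)} = 3 - 1 = 2$)
$k{\left(B,A \right)} = -24$ ($k{\left(B,A \right)} = \left(-4\right) 6 = -24$)
$g{\left(w,S \right)} = -20 + S$ ($g{\left(w,S \right)} = S - 20 = -20 + S$)
$r{\left(Y \right)} = \left(-24 + Y\right)^{2}$
$\frac{247358}{r{\left(g{\left(-15,41 \right)} \right)}} = \frac{247358}{\left(-24 + \left(-20 + 41\right)\right)^{2}} = \frac{247358}{\left(-24 + 21\right)^{2}} = \frac{247358}{\left(-3\right)^{2}} = \frac{247358}{9}$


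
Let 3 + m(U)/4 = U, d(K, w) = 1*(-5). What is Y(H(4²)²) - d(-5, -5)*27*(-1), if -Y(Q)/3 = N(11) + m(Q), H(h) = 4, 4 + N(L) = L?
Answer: -312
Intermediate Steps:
d(K, w) = -5
m(U) = -12 + 4*U
N(L) = -4 + L
Y(Q) = 15 - 12*Q (Y(Q) = -3*((-4 + 11) + (-12 + 4*Q)) = -3*(7 + (-12 + 4*Q)) = -3*(-5 + 4*Q) = 15 - 12*Q)
Y(H(4²)²) - d(-5, -5)*27*(-1) = (15 - 12*4²) - (-5*27)*(-1) = (15 - 12*16) - (-135)*(-1) = (15 - 192) - 1*135 = -177 - 135 = -312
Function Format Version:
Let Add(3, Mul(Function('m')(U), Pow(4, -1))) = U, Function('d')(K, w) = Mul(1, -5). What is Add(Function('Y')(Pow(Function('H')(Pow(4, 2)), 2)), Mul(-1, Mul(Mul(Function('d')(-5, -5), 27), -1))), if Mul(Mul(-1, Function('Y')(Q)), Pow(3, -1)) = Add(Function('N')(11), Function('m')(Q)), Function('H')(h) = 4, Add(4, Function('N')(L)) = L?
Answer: -312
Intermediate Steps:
Function('d')(K, w) = -5
Function('m')(U) = Add(-12, Mul(4, U))
Function('N')(L) = Add(-4, L)
Function('Y')(Q) = Add(15, Mul(-12, Q)) (Function('Y')(Q) = Mul(-3, Add(Add(-4, 11), Add(-12, Mul(4, Q)))) = Mul(-3, Add(7, Add(-12, Mul(4, Q)))) = Mul(-3, Add(-5, Mul(4, Q))) = Add(15, Mul(-12, Q)))
Add(Function('Y')(Pow(Function('H')(Pow(4, 2)), 2)), Mul(-1, Mul(Mul(Function('d')(-5, -5), 27), -1))) = Add(Add(15, Mul(-12, Pow(4, 2))), Mul(-1, Mul(Mul(-5, 27), -1))) = Add(Add(15, Mul(-12, 16)), Mul(-1, Mul(-135, -1))) = Add(Add(15, -192), Mul(-1, 135)) = Add(-177, -135) = -312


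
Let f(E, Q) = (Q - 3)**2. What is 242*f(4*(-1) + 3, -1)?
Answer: 3872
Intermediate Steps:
f(E, Q) = (-3 + Q)**2
242*f(4*(-1) + 3, -1) = 242*(-3 - 1)**2 = 242*(-4)**2 = 242*16 = 3872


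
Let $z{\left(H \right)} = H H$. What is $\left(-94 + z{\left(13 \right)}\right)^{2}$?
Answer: $5625$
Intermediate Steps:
$z{\left(H \right)} = H^{2}$
$\left(-94 + z{\left(13 \right)}\right)^{2} = \left(-94 + 13^{2}\right)^{2} = \left(-94 + 169\right)^{2} = 75^{2} = 5625$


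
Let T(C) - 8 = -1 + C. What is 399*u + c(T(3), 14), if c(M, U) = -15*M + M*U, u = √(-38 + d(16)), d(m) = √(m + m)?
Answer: -10 + 399*I*√(38 - 4*√2) ≈ -10.0 + 2269.2*I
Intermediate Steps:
T(C) = 7 + C (T(C) = 8 + (-1 + C) = 7 + C)
d(m) = √2*√m (d(m) = √(2*m) = √2*√m)
u = √(-38 + 4*√2) (u = √(-38 + √2*√16) = √(-38 + √2*4) = √(-38 + 4*√2) ≈ 5.6871*I)
399*u + c(T(3), 14) = 399*√(-38 + 4*√2) + (7 + 3)*(-15 + 14) = 399*√(-38 + 4*√2) + 10*(-1) = 399*√(-38 + 4*√2) - 10 = -10 + 399*√(-38 + 4*√2)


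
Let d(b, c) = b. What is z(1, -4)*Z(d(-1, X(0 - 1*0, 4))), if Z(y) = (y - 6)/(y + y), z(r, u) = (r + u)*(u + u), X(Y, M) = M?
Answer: 84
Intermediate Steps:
z(r, u) = 2*u*(r + u) (z(r, u) = (r + u)*(2*u) = 2*u*(r + u))
Z(y) = (-6 + y)/(2*y) (Z(y) = (-6 + y)/((2*y)) = (-6 + y)*(1/(2*y)) = (-6 + y)/(2*y))
z(1, -4)*Z(d(-1, X(0 - 1*0, 4))) = (2*(-4)*(1 - 4))*((½)*(-6 - 1)/(-1)) = (2*(-4)*(-3))*((½)*(-1)*(-7)) = 24*(7/2) = 84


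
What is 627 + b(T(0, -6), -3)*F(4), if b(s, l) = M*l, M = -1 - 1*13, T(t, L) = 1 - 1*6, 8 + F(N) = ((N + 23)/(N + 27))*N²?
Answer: 27165/31 ≈ 876.29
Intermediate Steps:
F(N) = -8 + N²*(23 + N)/(27 + N) (F(N) = -8 + ((N + 23)/(N + 27))*N² = -8 + ((23 + N)/(27 + N))*N² = -8 + N²*(23 + N)/(27 + N))
T(t, L) = -5 (T(t, L) = 1 - 6 = -5)
M = -14 (M = -1 - 13 = -14)
b(s, l) = -14*l
627 + b(T(0, -6), -3)*F(4) = 627 + (-14*(-3))*((-216 + 4³ - 8*4 + 23*4²)/(27 + 4)) = 627 + 42*((-216 + 64 - 32 + 23*16)/31) = 627 + 42*((-216 + 64 - 32 + 368)/31) = 627 + 42*((1/31)*184) = 627 + 42*(184/31) = 627 + 7728/31 = 27165/31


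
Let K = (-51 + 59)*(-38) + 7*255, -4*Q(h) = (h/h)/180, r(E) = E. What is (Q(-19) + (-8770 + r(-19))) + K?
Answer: -5261761/720 ≈ -7308.0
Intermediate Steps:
Q(h) = -1/720 (Q(h) = -h/h/(4*180) = -1/(4*180) = -¼*1/180 = -1/720)
K = 1481 (K = 8*(-38) + 1785 = -304 + 1785 = 1481)
(Q(-19) + (-8770 + r(-19))) + K = (-1/720 + (-8770 - 19)) + 1481 = (-1/720 - 8789) + 1481 = -6328081/720 + 1481 = -5261761/720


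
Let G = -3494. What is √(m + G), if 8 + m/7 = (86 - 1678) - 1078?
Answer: 4*I*√1390 ≈ 149.13*I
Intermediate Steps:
m = -18746 (m = -56 + 7*((86 - 1678) - 1078) = -56 + 7*(-1592 - 1078) = -56 + 7*(-2670) = -56 - 18690 = -18746)
√(m + G) = √(-18746 - 3494) = √(-22240) = 4*I*√1390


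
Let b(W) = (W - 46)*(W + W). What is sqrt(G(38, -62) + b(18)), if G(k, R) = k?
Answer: I*sqrt(970) ≈ 31.145*I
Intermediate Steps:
b(W) = 2*W*(-46 + W) (b(W) = (-46 + W)*(2*W) = 2*W*(-46 + W))
sqrt(G(38, -62) + b(18)) = sqrt(38 + 2*18*(-46 + 18)) = sqrt(38 + 2*18*(-28)) = sqrt(38 - 1008) = sqrt(-970) = I*sqrt(970)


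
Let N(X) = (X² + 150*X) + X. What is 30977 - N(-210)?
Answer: 18587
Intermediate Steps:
N(X) = X² + 151*X
30977 - N(-210) = 30977 - (-210)*(151 - 210) = 30977 - (-210)*(-59) = 30977 - 1*12390 = 30977 - 12390 = 18587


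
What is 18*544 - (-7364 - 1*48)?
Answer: 17204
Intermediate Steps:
18*544 - (-7364 - 1*48) = 9792 - (-7364 - 48) = 9792 - 1*(-7412) = 9792 + 7412 = 17204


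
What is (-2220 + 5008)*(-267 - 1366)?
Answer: -4552804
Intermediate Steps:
(-2220 + 5008)*(-267 - 1366) = 2788*(-1633) = -4552804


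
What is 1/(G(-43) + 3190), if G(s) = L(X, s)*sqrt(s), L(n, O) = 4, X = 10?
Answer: 1595/5088394 - I*sqrt(43)/2544197 ≈ 0.00031346 - 2.5774e-6*I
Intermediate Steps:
G(s) = 4*sqrt(s)
1/(G(-43) + 3190) = 1/(4*sqrt(-43) + 3190) = 1/(4*(I*sqrt(43)) + 3190) = 1/(4*I*sqrt(43) + 3190) = 1/(3190 + 4*I*sqrt(43))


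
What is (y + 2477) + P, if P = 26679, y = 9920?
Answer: 39076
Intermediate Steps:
(y + 2477) + P = (9920 + 2477) + 26679 = 12397 + 26679 = 39076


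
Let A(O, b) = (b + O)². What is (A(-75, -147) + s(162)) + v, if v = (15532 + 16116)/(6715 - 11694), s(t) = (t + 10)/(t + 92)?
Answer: 31160308470/632333 ≈ 49278.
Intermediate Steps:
s(t) = (10 + t)/(92 + t)
A(O, b) = (O + b)²
v = -31648/4979 (v = 31648/(-4979) = 31648*(-1/4979) = -31648/4979 ≈ -6.3563)
(A(-75, -147) + s(162)) + v = ((-75 - 147)² + (10 + 162)/(92 + 162)) - 31648/4979 = ((-222)² + 172/254) - 31648/4979 = (49284 + (1/254)*172) - 31648/4979 = (49284 + 86/127) - 31648/4979 = 6259154/127 - 31648/4979 = 31160308470/632333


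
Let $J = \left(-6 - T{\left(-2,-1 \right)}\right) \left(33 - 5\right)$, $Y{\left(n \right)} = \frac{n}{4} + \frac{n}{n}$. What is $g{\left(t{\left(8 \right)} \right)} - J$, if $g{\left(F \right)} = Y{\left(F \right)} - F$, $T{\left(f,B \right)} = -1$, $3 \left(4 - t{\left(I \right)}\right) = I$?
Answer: $140$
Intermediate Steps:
$Y{\left(n \right)} = 1 + \frac{n}{4}$ ($Y{\left(n \right)} = n \frac{1}{4} + 1 = \frac{n}{4} + 1 = 1 + \frac{n}{4}$)
$t{\left(I \right)} = 4 - \frac{I}{3}$
$g{\left(F \right)} = 1 - \frac{3 F}{4}$ ($g{\left(F \right)} = \left(1 + \frac{F}{4}\right) - F = 1 - \frac{3 F}{4}$)
$J = -140$ ($J = \left(-6 - -1\right) \left(33 - 5\right) = \left(-6 + 1\right) 28 = \left(-5\right) 28 = -140$)
$g{\left(t{\left(8 \right)} \right)} - J = \left(1 - \frac{3 \left(4 - \frac{8}{3}\right)}{4}\right) - -140 = \left(1 - \frac{3 \left(4 - \frac{8}{3}\right)}{4}\right) + 140 = \left(1 - 1\right) + 140 = 0 + 140 = 140$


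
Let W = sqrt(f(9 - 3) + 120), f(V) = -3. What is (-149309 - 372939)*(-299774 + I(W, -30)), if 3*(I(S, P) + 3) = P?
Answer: 156563161176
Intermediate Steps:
W = 3*sqrt(13) (W = sqrt(-3 + 120) = sqrt(117) = 3*sqrt(13) ≈ 10.817)
I(S, P) = -3 + P/3
(-149309 - 372939)*(-299774 + I(W, -30)) = (-149309 - 372939)*(-299774 + (-3 + (1/3)*(-30))) = -522248*(-299774 + (-3 - 10)) = -522248*(-299774 - 13) = -522248*(-299787) = 156563161176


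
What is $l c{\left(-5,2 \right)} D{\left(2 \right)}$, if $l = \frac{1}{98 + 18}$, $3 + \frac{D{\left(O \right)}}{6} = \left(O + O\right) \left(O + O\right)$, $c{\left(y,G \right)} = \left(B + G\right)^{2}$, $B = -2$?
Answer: $0$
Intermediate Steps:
$c{\left(y,G \right)} = \left(-2 + G\right)^{2}$
$D{\left(O \right)} = -18 + 24 O^{2}$ ($D{\left(O \right)} = -18 + 6 \left(O + O\right) \left(O + O\right) = -18 + 6 \cdot 2 O 2 O = -18 + 6 \cdot 4 O^{2} = -18 + 24 O^{2}$)
$l = \frac{1}{116} \approx 0.0086207$
$l c{\left(-5,2 \right)} D{\left(2 \right)} = \frac{\left(-2 + 2\right)^{2}}{116} \left(-18 + 24 \cdot 2^{2}\right) = \frac{0^{2}}{116} \left(-18 + 24 \cdot 4\right) = \frac{1}{116} \cdot 0 \left(-18 + 96\right) = 0 \cdot 78 = 0$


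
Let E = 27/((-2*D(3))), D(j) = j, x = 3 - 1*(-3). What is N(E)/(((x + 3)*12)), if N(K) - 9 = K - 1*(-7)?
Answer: 23/216 ≈ 0.10648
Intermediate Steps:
x = 6 (x = 3 + 3 = 6)
E = -9/2 (E = 27/((-2*3)) = 27/(-6) = 27*(-1/6) = -9/2 ≈ -4.5000)
N(K) = 16 + K (N(K) = 9 + (K - 1*(-7)) = 9 + (K + 7) = 9 + (7 + K) = 16 + K)
N(E)/(((x + 3)*12)) = (16 - 9/2)/(((6 + 3)*12)) = 23/(2*((9*12))) = (23/2)/108 = (23/2)*(1/108) = 23/216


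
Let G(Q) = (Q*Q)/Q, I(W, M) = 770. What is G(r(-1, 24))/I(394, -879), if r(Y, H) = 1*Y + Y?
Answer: -1/385 ≈ -0.0025974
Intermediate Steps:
r(Y, H) = 2*Y (r(Y, H) = Y + Y = 2*Y)
G(Q) = Q (G(Q) = Q²/Q = Q)
G(r(-1, 24))/I(394, -879) = (2*(-1))/770 = -2*1/770 = -1/385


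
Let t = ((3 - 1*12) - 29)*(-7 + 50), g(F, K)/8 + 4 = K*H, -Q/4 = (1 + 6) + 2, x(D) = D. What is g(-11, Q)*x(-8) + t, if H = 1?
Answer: 926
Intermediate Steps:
Q = -36 (Q = -4*((1 + 6) + 2) = -4*(7 + 2) = -4*9 = -36)
g(F, K) = -32 + 8*K (g(F, K) = -32 + 8*(K*1) = -32 + 8*K)
t = -1634 (t = ((3 - 12) - 29)*43 = (-9 - 29)*43 = -38*43 = -1634)
g(-11, Q)*x(-8) + t = (-32 + 8*(-36))*(-8) - 1634 = (-32 - 288)*(-8) - 1634 = -320*(-8) - 1634 = 2560 - 1634 = 926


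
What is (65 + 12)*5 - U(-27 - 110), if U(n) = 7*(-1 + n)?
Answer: 1351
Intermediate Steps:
U(n) = -7 + 7*n
(65 + 12)*5 - U(-27 - 110) = (65 + 12)*5 - (-7 + 7*(-27 - 110)) = 77*5 - (-7 + 7*(-137)) = 385 - (-7 - 959) = 385 - 1*(-966) = 385 + 966 = 1351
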